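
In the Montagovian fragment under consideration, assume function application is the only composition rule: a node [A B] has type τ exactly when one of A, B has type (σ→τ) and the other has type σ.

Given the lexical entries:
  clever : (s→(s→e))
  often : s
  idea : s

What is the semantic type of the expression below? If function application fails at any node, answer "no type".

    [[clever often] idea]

e

[clever often] — clever of type (s→(s→e)) combines with often of type s: type (s→e).
[[clever often] idea] — [clever often] of type (s→e) combines with idea of type s: type e.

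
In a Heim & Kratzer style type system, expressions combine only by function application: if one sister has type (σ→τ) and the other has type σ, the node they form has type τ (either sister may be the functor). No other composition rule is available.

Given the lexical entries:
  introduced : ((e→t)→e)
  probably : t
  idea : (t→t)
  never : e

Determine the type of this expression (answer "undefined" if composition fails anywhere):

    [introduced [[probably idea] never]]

undefined

[probably idea]: (t→t) applied to t yields t.
[[probably idea] never]: t and e cannot combine by function application — type clash.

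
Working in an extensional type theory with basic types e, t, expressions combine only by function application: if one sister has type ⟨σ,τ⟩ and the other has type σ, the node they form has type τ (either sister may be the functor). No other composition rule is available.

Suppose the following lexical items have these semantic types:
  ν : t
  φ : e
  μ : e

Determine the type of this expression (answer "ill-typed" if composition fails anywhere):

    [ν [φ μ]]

ill-typed

At [φ μ]: neither e nor e can take the other as argument; the node is ill-typed.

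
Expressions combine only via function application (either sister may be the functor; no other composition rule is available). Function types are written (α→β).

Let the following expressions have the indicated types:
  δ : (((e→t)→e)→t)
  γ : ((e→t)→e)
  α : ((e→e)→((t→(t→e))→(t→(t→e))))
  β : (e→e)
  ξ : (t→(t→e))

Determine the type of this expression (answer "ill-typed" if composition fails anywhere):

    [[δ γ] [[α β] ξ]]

(t→e)

At [δ γ], δ : (((e→t)→e)→t) takes γ : ((e→t)→e), giving t.
At [α β], α : ((e→e)→((t→(t→e))→(t→(t→e)))) takes β : (e→e), giving ((t→(t→e))→(t→(t→e))).
At [[α β] ξ], [α β] : ((t→(t→e))→(t→(t→e))) takes ξ : (t→(t→e)), giving (t→(t→e)).
At [[δ γ] [[α β] ξ]], [[α β] ξ] : (t→(t→e)) takes [δ γ] : t, giving (t→e).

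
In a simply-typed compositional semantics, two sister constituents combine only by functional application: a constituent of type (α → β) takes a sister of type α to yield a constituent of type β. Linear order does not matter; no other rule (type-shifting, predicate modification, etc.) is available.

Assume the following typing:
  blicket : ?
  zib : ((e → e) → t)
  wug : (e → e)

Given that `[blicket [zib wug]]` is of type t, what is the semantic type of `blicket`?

At [blicket [zib wug]] (required: t): [zib wug] is t, which is not a function with range t; hence blicket is the functor — type (t → t).

(t → t)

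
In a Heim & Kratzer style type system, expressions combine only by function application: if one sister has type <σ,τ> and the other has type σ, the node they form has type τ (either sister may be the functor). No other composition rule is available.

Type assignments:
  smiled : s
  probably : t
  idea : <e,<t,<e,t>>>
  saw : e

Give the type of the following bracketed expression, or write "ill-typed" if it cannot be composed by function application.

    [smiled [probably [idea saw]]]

ill-typed

[idea saw]: <e,<t,<e,t>>> applied to e yields <t,<e,t>>.
[probably [idea saw]]: <t,<e,t>> applied to t yields <e,t>.
At [smiled [probably [idea saw]]]: neither s nor <e,t> can take the other as argument; the node is ill-typed.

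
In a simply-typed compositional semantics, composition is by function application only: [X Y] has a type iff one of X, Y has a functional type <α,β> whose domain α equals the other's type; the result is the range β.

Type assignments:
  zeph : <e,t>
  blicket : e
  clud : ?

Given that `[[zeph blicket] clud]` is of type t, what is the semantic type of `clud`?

For [[zeph blicket] clud] to have type t with [zeph blicket] of type t, clud must be the function: clud : <t,t>.

<t,t>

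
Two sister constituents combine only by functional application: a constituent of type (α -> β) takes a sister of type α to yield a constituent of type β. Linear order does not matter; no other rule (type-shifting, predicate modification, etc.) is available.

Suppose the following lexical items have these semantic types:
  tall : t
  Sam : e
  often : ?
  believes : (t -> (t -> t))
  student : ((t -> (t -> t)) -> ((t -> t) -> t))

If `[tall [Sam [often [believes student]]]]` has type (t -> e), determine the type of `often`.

(((t -> t) -> t) -> (e -> (t -> (t -> e))))

For [tall [Sam [often [believes student]]]] to have type (t -> e) with tall of type t, [Sam [often [believes student]]] must be the function: [Sam [often [believes student]]] : (t -> (t -> e)).
For [Sam [often [believes student]]] to have type (t -> (t -> e)) with Sam of type e, [often [believes student]] must be the function: [often [believes student]] : (e -> (t -> (t -> e))).
For [often [believes student]] to have type (e -> (t -> (t -> e))) with [believes student] of type ((t -> t) -> t), often must be the function: often : (((t -> t) -> t) -> (e -> (t -> (t -> e)))).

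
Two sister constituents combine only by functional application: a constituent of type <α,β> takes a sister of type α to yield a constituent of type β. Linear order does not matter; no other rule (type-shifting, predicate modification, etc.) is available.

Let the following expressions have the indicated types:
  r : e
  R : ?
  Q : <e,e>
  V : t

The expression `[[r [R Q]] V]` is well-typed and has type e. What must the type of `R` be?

At [[r [R Q]] V] (required: e): V is t, which is not a function with range e; hence [r [R Q]] is the functor — type <t,e>.
At [r [R Q]] (required: <t,e>): r is e, which is not a function with range <t,e>; hence [R Q] is the functor — type <e,<t,e>>.
At [R Q] (required: <e,<t,e>>): Q is <e,e>, which is not a function with range <e,<t,e>>; hence R is the functor — type <<e,e>,<e,<t,e>>>.

<<e,e>,<e,<t,e>>>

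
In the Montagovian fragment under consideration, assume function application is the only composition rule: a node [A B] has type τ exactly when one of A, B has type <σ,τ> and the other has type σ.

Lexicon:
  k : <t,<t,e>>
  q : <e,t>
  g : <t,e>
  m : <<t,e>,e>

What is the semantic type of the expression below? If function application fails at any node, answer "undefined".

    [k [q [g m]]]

<t,e>

[g m]: m is <<t,e>,e>, g is <t,e>; result e.
[q [g m]]: q is <e,t>, [g m] is e; result t.
[k [q [g m]]]: k is <t,<t,e>>, [q [g m]] is t; result <t,e>.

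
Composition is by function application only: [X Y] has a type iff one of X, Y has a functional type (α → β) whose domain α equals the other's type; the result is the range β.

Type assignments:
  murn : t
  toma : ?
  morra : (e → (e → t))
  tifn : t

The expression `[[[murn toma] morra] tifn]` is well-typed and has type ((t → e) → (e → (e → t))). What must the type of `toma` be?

(t → ((e → (e → t)) → (t → ((t → e) → (e → (e → t))))))

[[[murn toma] morra] tifn] is required to be ((t → e) → (e → (e → t))). tifn : t cannot yield ((t → e) → (e → (e → t))) as functor, so [[murn toma] morra] : (t → ((t → e) → (e → (e → t)))).
[[murn toma] morra] is required to be (t → ((t → e) → (e → (e → t)))). morra : (e → (e → t)) cannot yield (t → ((t → e) → (e → (e → t)))) as functor, so [murn toma] : ((e → (e → t)) → (t → ((t → e) → (e → (e → t))))).
[murn toma] is required to be ((e → (e → t)) → (t → ((t → e) → (e → (e → t))))). murn : t cannot yield ((e → (e → t)) → (t → ((t → e) → (e → (e → t))))) as functor, so toma : (t → ((e → (e → t)) → (t → ((t → e) → (e → (e → t)))))).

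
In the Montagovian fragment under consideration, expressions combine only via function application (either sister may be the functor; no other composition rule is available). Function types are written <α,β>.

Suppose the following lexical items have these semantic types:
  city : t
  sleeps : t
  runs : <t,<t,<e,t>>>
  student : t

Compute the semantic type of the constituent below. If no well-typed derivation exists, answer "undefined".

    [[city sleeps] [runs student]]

undefined

[city sleeps]: t and t cannot combine by function application — type clash.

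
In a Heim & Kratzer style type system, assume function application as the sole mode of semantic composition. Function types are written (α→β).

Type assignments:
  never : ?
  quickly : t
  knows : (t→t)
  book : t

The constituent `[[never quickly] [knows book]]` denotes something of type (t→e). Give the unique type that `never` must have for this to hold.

(t→(t→(t→e)))

[[never quickly] [knows book]] must have type (t→e). The sister [knows book] has type t; that is not a function onto (t→e), so [never quickly] must be the functor, of type (t→(t→e)).
[never quickly] must have type (t→(t→e)). The sister quickly has type t; that is not a function onto (t→(t→e)), so never must be the functor, of type (t→(t→(t→e))).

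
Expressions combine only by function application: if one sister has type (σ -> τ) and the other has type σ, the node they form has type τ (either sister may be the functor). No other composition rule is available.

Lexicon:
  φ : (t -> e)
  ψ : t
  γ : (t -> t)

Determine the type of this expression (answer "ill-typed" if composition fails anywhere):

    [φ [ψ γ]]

e

At [ψ γ], γ : (t -> t) takes ψ : t, giving t.
At [φ [ψ γ]], φ : (t -> e) takes [ψ γ] : t, giving e.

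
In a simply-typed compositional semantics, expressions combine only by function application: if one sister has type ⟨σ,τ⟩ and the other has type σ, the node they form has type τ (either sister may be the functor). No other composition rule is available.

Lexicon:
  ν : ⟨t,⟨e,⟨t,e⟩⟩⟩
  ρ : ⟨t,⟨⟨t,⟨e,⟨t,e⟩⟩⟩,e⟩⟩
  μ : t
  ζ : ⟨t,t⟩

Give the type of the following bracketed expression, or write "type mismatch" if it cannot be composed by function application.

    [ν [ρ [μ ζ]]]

[μ ζ] — ζ of type ⟨t,t⟩ combines with μ of type t: type t.
[ρ [μ ζ]] — ρ of type ⟨t,⟨⟨t,⟨e,⟨t,e⟩⟩⟩,e⟩⟩ combines with [μ ζ] of type t: type ⟨⟨t,⟨e,⟨t,e⟩⟩⟩,e⟩.
[ν [ρ [μ ζ]]] — [ρ [μ ζ]] of type ⟨⟨t,⟨e,⟨t,e⟩⟩⟩,e⟩ combines with ν of type ⟨t,⟨e,⟨t,e⟩⟩⟩: type e.

e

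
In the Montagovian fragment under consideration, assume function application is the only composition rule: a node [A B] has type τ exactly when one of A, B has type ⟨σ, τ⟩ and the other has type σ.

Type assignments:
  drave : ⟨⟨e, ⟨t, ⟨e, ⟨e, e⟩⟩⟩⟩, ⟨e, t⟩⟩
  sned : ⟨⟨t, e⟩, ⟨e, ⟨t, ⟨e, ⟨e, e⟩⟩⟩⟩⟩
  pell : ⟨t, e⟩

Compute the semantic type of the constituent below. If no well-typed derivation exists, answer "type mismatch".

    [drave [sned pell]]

[sned pell]: functor sned : ⟨⟨t, e⟩, ⟨e, ⟨t, ⟨e, ⟨e, e⟩⟩⟩⟩⟩, argument pell : ⟨t, e⟩; result ⟨e, ⟨t, ⟨e, ⟨e, e⟩⟩⟩⟩.
[drave [sned pell]]: functor drave : ⟨⟨e, ⟨t, ⟨e, ⟨e, e⟩⟩⟩⟩, ⟨e, t⟩⟩, argument [sned pell] : ⟨e, ⟨t, ⟨e, ⟨e, e⟩⟩⟩⟩; result ⟨e, t⟩.

⟨e, t⟩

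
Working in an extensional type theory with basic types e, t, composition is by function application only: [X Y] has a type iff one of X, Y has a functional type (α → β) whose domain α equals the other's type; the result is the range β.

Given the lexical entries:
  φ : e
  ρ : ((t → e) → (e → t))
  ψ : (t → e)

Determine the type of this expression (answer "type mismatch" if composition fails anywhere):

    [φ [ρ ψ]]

[ρ ψ]: ρ is ((t → e) → (e → t)), ψ is (t → e); result (e → t).
[φ [ρ ψ]]: [ρ ψ] is (e → t), φ is e; result t.

t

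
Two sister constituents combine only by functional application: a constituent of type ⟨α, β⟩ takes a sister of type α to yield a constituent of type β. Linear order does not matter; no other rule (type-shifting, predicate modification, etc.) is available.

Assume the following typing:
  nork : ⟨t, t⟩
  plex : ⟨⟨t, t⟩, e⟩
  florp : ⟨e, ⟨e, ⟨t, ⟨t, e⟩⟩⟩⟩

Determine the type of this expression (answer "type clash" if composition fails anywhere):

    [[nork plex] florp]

[nork plex]: functor plex : ⟨⟨t, t⟩, e⟩, argument nork : ⟨t, t⟩; result e.
[[nork plex] florp]: functor florp : ⟨e, ⟨e, ⟨t, ⟨t, e⟩⟩⟩⟩, argument [nork plex] : e; result ⟨e, ⟨t, ⟨t, e⟩⟩⟩.

⟨e, ⟨t, ⟨t, e⟩⟩⟩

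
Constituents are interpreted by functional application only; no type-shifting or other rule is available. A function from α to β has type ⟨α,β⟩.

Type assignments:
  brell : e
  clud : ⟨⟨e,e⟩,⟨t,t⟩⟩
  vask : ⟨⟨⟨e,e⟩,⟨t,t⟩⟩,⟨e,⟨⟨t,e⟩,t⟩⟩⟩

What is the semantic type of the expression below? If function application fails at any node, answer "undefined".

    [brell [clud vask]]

⟨⟨t,e⟩,t⟩

[clud vask]: ⟨⟨⟨e,e⟩,⟨t,t⟩⟩,⟨e,⟨⟨t,e⟩,t⟩⟩⟩ applied to ⟨⟨e,e⟩,⟨t,t⟩⟩ yields ⟨e,⟨⟨t,e⟩,t⟩⟩.
[brell [clud vask]]: ⟨e,⟨⟨t,e⟩,t⟩⟩ applied to e yields ⟨⟨t,e⟩,t⟩.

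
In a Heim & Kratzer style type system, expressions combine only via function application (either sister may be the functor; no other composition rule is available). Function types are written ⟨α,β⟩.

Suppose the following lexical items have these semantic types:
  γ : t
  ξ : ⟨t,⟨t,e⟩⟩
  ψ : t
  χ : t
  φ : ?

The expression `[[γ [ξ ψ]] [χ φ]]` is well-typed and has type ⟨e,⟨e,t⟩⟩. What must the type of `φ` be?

[[γ [ξ ψ]] [χ φ]] must have type ⟨e,⟨e,t⟩⟩. The sister [γ [ξ ψ]] has type e; that is not a function onto ⟨e,⟨e,t⟩⟩, so [χ φ] must be the functor, of type ⟨e,⟨e,⟨e,t⟩⟩⟩.
[χ φ] must have type ⟨e,⟨e,⟨e,t⟩⟩⟩. The sister χ has type t; that is not a function onto ⟨e,⟨e,⟨e,t⟩⟩⟩, so φ must be the functor, of type ⟨t,⟨e,⟨e,⟨e,t⟩⟩⟩⟩.

⟨t,⟨e,⟨e,⟨e,t⟩⟩⟩⟩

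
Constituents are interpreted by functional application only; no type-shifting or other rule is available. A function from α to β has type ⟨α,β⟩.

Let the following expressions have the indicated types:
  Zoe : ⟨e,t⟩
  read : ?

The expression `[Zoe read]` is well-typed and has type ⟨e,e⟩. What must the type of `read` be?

⟨⟨e,t⟩,⟨e,e⟩⟩

For [Zoe read] to have type ⟨e,e⟩ with Zoe of type ⟨e,t⟩, read must be the function: read : ⟨⟨e,t⟩,⟨e,e⟩⟩.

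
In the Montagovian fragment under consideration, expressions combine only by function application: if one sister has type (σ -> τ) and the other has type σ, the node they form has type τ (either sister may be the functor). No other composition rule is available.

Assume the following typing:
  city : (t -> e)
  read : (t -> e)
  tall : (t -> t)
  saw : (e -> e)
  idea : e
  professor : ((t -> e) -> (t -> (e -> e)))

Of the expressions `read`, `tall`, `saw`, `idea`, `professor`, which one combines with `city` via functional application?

professor

read : (t -> e) — no; city wants t, and read wants t.
tall : (t -> t) — no; city wants t, and tall wants t.
saw : (e -> e) — no; city wants t, and saw wants e.
idea : e — no; city wants t, and idea wants nothing (atomic).
professor — combines: professor : ((t -> e) -> (t -> (e -> e))) takes city : (t -> e) as argument, giving (t -> (e -> e)).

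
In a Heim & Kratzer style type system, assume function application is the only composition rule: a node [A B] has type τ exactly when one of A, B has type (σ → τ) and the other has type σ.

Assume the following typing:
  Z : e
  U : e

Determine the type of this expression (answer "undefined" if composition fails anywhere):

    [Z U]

undefined

[Z U]: e with e — neither is a function whose domain matches the other; composition fails here.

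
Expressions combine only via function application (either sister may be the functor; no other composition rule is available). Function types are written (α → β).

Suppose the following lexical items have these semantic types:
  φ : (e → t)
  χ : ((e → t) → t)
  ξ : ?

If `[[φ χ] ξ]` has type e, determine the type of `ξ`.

(t → e)

[[φ χ] ξ] is required to be e. [φ χ] : t cannot yield e as functor, so ξ : (t → e).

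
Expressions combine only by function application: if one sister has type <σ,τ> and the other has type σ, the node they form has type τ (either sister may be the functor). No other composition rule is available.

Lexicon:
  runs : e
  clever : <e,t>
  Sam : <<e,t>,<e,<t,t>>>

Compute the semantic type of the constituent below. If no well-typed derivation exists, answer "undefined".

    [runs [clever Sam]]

<t,t>

At [clever Sam], Sam : <<e,t>,<e,<t,t>>> takes clever : <e,t>, giving <e,<t,t>>.
At [runs [clever Sam]], [clever Sam] : <e,<t,t>> takes runs : e, giving <t,t>.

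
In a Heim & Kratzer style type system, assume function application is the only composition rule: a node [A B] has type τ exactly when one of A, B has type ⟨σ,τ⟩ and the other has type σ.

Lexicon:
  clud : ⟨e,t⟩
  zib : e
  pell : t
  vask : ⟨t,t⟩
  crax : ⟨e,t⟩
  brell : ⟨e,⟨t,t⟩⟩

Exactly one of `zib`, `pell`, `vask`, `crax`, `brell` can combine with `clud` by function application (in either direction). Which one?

zib

zib — combines: clud : ⟨e,t⟩ takes zib : e as argument, giving t.
pell : t — clud needs e; pell needs nothing (atomic); neither fits.
vask : ⟨t,t⟩ — clud needs e; vask needs t; neither fits.
crax : ⟨e,t⟩ — clud needs e; crax needs e; neither fits.
brell : ⟨e,⟨t,t⟩⟩ — clud needs e; brell needs e; neither fits.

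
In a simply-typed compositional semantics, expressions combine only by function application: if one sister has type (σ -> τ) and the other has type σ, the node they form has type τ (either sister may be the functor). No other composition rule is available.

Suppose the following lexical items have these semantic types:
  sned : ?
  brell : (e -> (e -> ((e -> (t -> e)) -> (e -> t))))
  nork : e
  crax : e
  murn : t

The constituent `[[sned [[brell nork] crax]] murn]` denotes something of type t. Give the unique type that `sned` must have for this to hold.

(((e -> (t -> e)) -> (e -> t)) -> (t -> t))

For [[sned [[brell nork] crax]] murn] to have type t with murn of type t, [sned [[brell nork] crax]] must be the function: [sned [[brell nork] crax]] : (t -> t).
For [sned [[brell nork] crax]] to have type (t -> t) with [[brell nork] crax] of type ((e -> (t -> e)) -> (e -> t)), sned must be the function: sned : (((e -> (t -> e)) -> (e -> t)) -> (t -> t)).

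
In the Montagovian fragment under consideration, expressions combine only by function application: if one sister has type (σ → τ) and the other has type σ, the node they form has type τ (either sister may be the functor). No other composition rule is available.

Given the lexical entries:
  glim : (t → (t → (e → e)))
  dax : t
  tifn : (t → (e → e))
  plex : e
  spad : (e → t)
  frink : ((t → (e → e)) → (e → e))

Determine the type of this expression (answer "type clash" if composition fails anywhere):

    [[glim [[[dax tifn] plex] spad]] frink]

(e → e)

At [dax tifn], tifn : (t → (e → e)) takes dax : t, giving (e → e).
At [[dax tifn] plex], [dax tifn] : (e → e) takes plex : e, giving e.
At [[[dax tifn] plex] spad], spad : (e → t) takes [[dax tifn] plex] : e, giving t.
At [glim [[[dax tifn] plex] spad]], glim : (t → (t → (e → e))) takes [[[dax tifn] plex] spad] : t, giving (t → (e → e)).
At [[glim [[[dax tifn] plex] spad]] frink], frink : ((t → (e → e)) → (e → e)) takes [glim [[[dax tifn] plex] spad]] : (t → (e → e)), giving (e → e).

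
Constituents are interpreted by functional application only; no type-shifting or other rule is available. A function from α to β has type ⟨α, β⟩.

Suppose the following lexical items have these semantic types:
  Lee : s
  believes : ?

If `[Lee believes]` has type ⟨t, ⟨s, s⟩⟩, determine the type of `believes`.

For [Lee believes] to have type ⟨t, ⟨s, s⟩⟩ with Lee of type s, believes must be the function: believes : ⟨s, ⟨t, ⟨s, s⟩⟩⟩.

⟨s, ⟨t, ⟨s, s⟩⟩⟩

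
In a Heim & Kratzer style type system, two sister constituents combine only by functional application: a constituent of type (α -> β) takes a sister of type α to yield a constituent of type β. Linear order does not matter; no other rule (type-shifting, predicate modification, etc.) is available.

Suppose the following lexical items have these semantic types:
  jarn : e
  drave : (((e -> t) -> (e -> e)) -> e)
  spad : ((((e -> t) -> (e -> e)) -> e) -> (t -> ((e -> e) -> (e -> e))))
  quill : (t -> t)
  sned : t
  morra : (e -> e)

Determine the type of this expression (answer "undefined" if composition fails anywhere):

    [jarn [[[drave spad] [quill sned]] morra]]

e

At [drave spad], spad : ((((e -> t) -> (e -> e)) -> e) -> (t -> ((e -> e) -> (e -> e)))) takes drave : (((e -> t) -> (e -> e)) -> e), giving (t -> ((e -> e) -> (e -> e))).
At [quill sned], quill : (t -> t) takes sned : t, giving t.
At [[drave spad] [quill sned]], [drave spad] : (t -> ((e -> e) -> (e -> e))) takes [quill sned] : t, giving ((e -> e) -> (e -> e)).
At [[[drave spad] [quill sned]] morra], [[drave spad] [quill sned]] : ((e -> e) -> (e -> e)) takes morra : (e -> e), giving (e -> e).
At [jarn [[[drave spad] [quill sned]] morra]], [[[drave spad] [quill sned]] morra] : (e -> e) takes jarn : e, giving e.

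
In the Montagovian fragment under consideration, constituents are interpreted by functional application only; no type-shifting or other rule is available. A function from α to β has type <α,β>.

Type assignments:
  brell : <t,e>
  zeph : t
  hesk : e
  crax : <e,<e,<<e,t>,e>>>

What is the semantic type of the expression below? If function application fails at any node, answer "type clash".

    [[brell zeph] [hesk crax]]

<<e,t>,e>

At [brell zeph], brell : <t,e> takes zeph : t, giving e.
At [hesk crax], crax : <e,<e,<<e,t>,e>>> takes hesk : e, giving <e,<<e,t>,e>>.
At [[brell zeph] [hesk crax]], [hesk crax] : <e,<<e,t>,e>> takes [brell zeph] : e, giving <<e,t>,e>.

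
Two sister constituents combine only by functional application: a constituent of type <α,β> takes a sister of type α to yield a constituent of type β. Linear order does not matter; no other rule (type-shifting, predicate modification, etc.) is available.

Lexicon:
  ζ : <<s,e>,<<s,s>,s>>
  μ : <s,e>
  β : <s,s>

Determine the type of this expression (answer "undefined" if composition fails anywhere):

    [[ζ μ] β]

At [ζ μ], ζ : <<s,e>,<<s,s>,s>> takes μ : <s,e>, giving <<s,s>,s>.
At [[ζ μ] β], [ζ μ] : <<s,s>,s> takes β : <s,s>, giving s.

s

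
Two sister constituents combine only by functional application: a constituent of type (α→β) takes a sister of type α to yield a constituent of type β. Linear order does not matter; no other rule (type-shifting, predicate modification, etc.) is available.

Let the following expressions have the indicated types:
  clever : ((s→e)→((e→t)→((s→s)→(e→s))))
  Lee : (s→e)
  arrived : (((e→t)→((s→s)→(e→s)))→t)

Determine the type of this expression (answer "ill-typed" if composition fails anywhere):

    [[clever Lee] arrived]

[clever Lee] — clever of type ((s→e)→((e→t)→((s→s)→(e→s)))) combines with Lee of type (s→e): type ((e→t)→((s→s)→(e→s))).
[[clever Lee] arrived] — arrived of type (((e→t)→((s→s)→(e→s)))→t) combines with [clever Lee] of type ((e→t)→((s→s)→(e→s))): type t.

t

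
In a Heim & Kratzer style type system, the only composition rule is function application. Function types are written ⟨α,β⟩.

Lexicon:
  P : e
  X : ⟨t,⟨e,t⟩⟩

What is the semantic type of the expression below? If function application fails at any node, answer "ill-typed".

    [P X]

[P X]: e with ⟨t,⟨e,t⟩⟩ — neither is a function whose domain matches the other; composition fails here.

ill-typed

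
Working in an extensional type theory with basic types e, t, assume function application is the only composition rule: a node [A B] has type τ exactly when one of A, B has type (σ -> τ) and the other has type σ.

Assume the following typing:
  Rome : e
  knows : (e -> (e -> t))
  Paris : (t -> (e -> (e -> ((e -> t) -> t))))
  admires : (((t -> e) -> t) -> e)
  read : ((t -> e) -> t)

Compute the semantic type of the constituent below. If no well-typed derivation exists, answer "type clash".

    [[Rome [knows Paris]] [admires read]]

type clash

At [knows Paris]: neither (e -> (e -> t)) nor (t -> (e -> (e -> ((e -> t) -> t)))) can take the other as argument; the node is ill-typed.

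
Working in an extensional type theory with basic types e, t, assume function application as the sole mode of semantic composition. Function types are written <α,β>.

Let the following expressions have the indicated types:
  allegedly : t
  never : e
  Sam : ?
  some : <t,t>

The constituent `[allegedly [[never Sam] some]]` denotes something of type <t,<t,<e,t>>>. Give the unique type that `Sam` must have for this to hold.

At [allegedly [[never Sam] some]] (required: <t,<t,<e,t>>>): allegedly is t, which is not a function with range <t,<t,<e,t>>>; hence [[never Sam] some] is the functor — type <t,<t,<t,<e,t>>>>.
At [[never Sam] some] (required: <t,<t,<t,<e,t>>>>): some is <t,t>, which is not a function with range <t,<t,<t,<e,t>>>>; hence [never Sam] is the functor — type <<t,t>,<t,<t,<t,<e,t>>>>>.
At [never Sam] (required: <<t,t>,<t,<t,<t,<e,t>>>>>): never is e, which is not a function with range <<t,t>,<t,<t,<t,<e,t>>>>>; hence Sam is the functor — type <e,<<t,t>,<t,<t,<t,<e,t>>>>>>.

<e,<<t,t>,<t,<t,<t,<e,t>>>>>>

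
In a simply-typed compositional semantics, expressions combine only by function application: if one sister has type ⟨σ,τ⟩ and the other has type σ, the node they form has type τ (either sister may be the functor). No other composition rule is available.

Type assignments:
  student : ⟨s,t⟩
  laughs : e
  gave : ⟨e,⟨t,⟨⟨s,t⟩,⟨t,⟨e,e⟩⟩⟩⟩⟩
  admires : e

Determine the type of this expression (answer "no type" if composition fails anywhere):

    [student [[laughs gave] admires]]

no type

[laughs gave]: ⟨e,⟨t,⟨⟨s,t⟩,⟨t,⟨e,e⟩⟩⟩⟩⟩ applied to e yields ⟨t,⟨⟨s,t⟩,⟨t,⟨e,e⟩⟩⟩⟩.
At [[laughs gave] admires]: neither ⟨t,⟨⟨s,t⟩,⟨t,⟨e,e⟩⟩⟩⟩ nor e can take the other as argument; the node is ill-typed.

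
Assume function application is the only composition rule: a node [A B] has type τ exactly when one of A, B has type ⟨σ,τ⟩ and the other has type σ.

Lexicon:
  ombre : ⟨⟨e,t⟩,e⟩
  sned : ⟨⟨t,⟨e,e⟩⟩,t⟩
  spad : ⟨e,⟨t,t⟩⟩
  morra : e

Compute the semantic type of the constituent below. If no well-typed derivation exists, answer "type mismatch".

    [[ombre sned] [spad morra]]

type mismatch

[ombre sned]: ⟨⟨e,t⟩,e⟩ and ⟨⟨t,⟨e,e⟩⟩,t⟩ cannot combine by function application — type clash.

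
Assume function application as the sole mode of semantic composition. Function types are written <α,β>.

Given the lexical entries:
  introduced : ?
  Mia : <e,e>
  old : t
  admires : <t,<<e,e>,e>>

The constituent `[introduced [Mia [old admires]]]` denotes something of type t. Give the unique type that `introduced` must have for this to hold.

<e,t>

At [introduced [Mia [old admires]]] (required: t): [Mia [old admires]] is e, which is not a function with range t; hence introduced is the functor — type <e,t>.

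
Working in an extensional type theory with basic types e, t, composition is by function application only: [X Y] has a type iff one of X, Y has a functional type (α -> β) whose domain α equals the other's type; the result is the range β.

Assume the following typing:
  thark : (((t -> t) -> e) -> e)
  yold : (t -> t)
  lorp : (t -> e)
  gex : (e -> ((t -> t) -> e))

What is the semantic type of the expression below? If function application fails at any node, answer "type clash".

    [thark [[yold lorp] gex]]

type clash

[yold lorp]: (t -> t) with (t -> e) — neither is a function whose domain matches the other; composition fails here.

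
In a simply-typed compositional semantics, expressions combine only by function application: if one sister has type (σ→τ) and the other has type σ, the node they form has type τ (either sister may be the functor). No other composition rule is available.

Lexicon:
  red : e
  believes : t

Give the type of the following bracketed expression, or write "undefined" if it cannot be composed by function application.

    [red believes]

[red believes]: e and t cannot combine by function application — type clash.

undefined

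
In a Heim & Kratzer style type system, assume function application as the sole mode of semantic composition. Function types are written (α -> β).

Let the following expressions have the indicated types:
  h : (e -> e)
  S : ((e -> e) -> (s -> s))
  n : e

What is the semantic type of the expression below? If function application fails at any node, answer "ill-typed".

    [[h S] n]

[h S]: S is ((e -> e) -> (s -> s)), h is (e -> e); result (s -> s).
[[h S] n]: (s -> s) with e — neither is a function whose domain matches the other; composition fails here.

ill-typed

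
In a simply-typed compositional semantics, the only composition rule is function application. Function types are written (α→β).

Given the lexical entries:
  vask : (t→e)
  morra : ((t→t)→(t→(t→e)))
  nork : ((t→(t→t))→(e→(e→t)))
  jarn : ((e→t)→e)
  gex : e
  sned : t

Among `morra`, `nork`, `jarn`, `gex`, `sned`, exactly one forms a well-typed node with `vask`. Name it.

sned

morra : ((t→t)→(t→(t→e))) — vask needs t; morra needs (t→t); neither fits.
nork : ((t→(t→t))→(e→(e→t))) — vask needs t; nork needs (t→(t→t)); neither fits.
jarn : ((e→t)→e) — vask needs t; jarn needs (e→t); neither fits.
gex : e — vask needs t; gex needs nothing (atomic); neither fits.
sned — combines: vask : (t→e) takes sned : t as argument, giving e.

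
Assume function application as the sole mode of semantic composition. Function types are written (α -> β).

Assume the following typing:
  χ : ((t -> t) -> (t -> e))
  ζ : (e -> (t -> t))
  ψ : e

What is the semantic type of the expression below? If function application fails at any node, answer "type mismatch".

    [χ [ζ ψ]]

(t -> e)

At [ζ ψ], ζ : (e -> (t -> t)) takes ψ : e, giving (t -> t).
At [χ [ζ ψ]], χ : ((t -> t) -> (t -> e)) takes [ζ ψ] : (t -> t), giving (t -> e).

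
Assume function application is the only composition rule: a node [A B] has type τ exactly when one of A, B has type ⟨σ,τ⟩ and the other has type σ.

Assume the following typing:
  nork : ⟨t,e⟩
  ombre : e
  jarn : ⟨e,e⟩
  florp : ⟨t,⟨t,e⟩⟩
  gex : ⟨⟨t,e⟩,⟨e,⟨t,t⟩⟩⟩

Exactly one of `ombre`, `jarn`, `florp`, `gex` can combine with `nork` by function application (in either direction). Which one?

gex

ombre : e — does not combine with nork.
jarn : ⟨e,e⟩ — does not combine with nork.
florp : ⟨t,⟨t,e⟩⟩ — does not combine with nork.
gex — combines: gex : ⟨⟨t,e⟩,⟨e,⟨t,t⟩⟩⟩ takes nork : ⟨t,e⟩ as argument, giving ⟨e,⟨t,t⟩⟩.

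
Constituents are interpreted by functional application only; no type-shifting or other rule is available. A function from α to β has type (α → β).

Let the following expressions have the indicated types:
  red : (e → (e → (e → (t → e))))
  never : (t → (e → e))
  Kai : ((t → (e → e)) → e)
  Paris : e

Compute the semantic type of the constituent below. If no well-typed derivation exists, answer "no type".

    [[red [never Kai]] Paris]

(e → (t → e))

[never Kai]: Kai is ((t → (e → e)) → e), never is (t → (e → e)); result e.
[red [never Kai]]: red is (e → (e → (e → (t → e)))), [never Kai] is e; result (e → (e → (t → e))).
[[red [never Kai]] Paris]: [red [never Kai]] is (e → (e → (t → e))), Paris is e; result (e → (t → e)).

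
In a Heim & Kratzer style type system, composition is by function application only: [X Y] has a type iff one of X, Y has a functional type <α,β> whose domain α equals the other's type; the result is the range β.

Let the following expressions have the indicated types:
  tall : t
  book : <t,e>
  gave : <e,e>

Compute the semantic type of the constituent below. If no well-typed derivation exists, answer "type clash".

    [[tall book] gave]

[tall book]: book is <t,e>, tall is t; result e.
[[tall book] gave]: gave is <e,e>, [tall book] is e; result e.

e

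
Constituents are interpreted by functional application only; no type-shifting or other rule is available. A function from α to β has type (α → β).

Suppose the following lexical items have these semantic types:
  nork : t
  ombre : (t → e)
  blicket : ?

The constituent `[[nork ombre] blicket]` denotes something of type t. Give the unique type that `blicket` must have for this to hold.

[[nork ombre] blicket] must have type t. The sister [nork ombre] has type e; that is not a function onto t, so blicket must be the functor, of type (e → t).

(e → t)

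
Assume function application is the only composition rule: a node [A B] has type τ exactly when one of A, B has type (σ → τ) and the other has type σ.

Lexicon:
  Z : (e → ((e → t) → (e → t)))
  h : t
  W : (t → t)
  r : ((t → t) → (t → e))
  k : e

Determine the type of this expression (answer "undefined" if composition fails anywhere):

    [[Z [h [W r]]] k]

undefined

[W r]: ((t → t) → (t → e)) applied to (t → t) yields (t → e).
[h [W r]]: (t → e) applied to t yields e.
[Z [h [W r]]]: (e → ((e → t) → (e → t))) applied to e yields ((e → t) → (e → t)).
At [[Z [h [W r]]] k]: neither ((e → t) → (e → t)) nor e can take the other as argument; the node is ill-typed.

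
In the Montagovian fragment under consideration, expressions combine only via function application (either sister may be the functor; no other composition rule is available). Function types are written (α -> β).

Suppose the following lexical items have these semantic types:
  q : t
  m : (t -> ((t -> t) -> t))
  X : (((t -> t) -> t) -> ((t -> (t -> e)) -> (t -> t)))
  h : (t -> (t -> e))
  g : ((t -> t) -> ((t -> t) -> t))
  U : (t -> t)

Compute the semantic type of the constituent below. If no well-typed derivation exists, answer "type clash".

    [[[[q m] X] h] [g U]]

At [q m], m : (t -> ((t -> t) -> t)) takes q : t, giving ((t -> t) -> t).
At [[q m] X], X : (((t -> t) -> t) -> ((t -> (t -> e)) -> (t -> t))) takes [q m] : ((t -> t) -> t), giving ((t -> (t -> e)) -> (t -> t)).
At [[[q m] X] h], [[q m] X] : ((t -> (t -> e)) -> (t -> t)) takes h : (t -> (t -> e)), giving (t -> t).
At [g U], g : ((t -> t) -> ((t -> t) -> t)) takes U : (t -> t), giving ((t -> t) -> t).
At [[[[q m] X] h] [g U]], [g U] : ((t -> t) -> t) takes [[[q m] X] h] : (t -> t), giving t.

t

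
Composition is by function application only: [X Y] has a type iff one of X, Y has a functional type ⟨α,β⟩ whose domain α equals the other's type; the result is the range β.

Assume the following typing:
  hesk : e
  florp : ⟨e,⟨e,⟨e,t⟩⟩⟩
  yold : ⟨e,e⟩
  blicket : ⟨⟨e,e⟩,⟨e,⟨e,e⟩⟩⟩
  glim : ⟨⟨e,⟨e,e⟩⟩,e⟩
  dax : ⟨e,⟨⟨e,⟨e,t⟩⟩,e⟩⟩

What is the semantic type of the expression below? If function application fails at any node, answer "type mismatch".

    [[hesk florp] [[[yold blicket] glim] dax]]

[hesk florp]: functor florp : ⟨e,⟨e,⟨e,t⟩⟩⟩, argument hesk : e; result ⟨e,⟨e,t⟩⟩.
[yold blicket]: functor blicket : ⟨⟨e,e⟩,⟨e,⟨e,e⟩⟩⟩, argument yold : ⟨e,e⟩; result ⟨e,⟨e,e⟩⟩.
[[yold blicket] glim]: functor glim : ⟨⟨e,⟨e,e⟩⟩,e⟩, argument [yold blicket] : ⟨e,⟨e,e⟩⟩; result e.
[[[yold blicket] glim] dax]: functor dax : ⟨e,⟨⟨e,⟨e,t⟩⟩,e⟩⟩, argument [[yold blicket] glim] : e; result ⟨⟨e,⟨e,t⟩⟩,e⟩.
[[hesk florp] [[[yold blicket] glim] dax]]: functor [[[yold blicket] glim] dax] : ⟨⟨e,⟨e,t⟩⟩,e⟩, argument [hesk florp] : ⟨e,⟨e,t⟩⟩; result e.

e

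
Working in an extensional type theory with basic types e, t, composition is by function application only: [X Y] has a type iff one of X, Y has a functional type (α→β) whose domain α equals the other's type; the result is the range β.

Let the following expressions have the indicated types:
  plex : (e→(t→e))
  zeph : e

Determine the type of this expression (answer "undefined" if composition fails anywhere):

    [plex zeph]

(t→e)

[plex zeph]: plex is (e→(t→e)), zeph is e; result (t→e).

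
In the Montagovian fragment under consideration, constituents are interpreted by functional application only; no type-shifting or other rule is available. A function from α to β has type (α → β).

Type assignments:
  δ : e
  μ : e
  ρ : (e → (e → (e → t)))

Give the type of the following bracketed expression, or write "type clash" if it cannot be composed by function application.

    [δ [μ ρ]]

(e → t)

[μ ρ]: functor ρ : (e → (e → (e → t))), argument μ : e; result (e → (e → t)).
[δ [μ ρ]]: functor [μ ρ] : (e → (e → t)), argument δ : e; result (e → t).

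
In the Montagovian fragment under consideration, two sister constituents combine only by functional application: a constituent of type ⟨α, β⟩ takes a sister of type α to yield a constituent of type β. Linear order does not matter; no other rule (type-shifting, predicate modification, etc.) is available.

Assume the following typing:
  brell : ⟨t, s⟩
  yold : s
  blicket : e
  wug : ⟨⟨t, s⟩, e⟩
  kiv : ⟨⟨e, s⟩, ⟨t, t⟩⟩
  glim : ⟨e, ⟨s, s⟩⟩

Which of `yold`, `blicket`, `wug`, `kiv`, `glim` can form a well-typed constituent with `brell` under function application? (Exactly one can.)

yold : s — neither side's domain matches the other.
blicket : e — neither side's domain matches the other.
wug — combines: wug : ⟨⟨t, s⟩, e⟩ takes brell : ⟨t, s⟩ as argument, giving e.
kiv : ⟨⟨e, s⟩, ⟨t, t⟩⟩ — neither side's domain matches the other.
glim : ⟨e, ⟨s, s⟩⟩ — neither side's domain matches the other.

wug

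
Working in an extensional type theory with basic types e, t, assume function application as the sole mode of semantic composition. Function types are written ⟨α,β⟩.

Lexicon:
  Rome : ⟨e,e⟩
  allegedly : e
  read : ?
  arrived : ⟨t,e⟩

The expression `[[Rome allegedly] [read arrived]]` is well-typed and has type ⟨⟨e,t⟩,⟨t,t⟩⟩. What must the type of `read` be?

At [[Rome allegedly] [read arrived]] (required: ⟨⟨e,t⟩,⟨t,t⟩⟩): [Rome allegedly] is e, which is not a function with range ⟨⟨e,t⟩,⟨t,t⟩⟩; hence [read arrived] is the functor — type ⟨e,⟨⟨e,t⟩,⟨t,t⟩⟩⟩.
At [read arrived] (required: ⟨e,⟨⟨e,t⟩,⟨t,t⟩⟩⟩): arrived is ⟨t,e⟩, which is not a function with range ⟨e,⟨⟨e,t⟩,⟨t,t⟩⟩⟩; hence read is the functor — type ⟨⟨t,e⟩,⟨e,⟨⟨e,t⟩,⟨t,t⟩⟩⟩⟩.

⟨⟨t,e⟩,⟨e,⟨⟨e,t⟩,⟨t,t⟩⟩⟩⟩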